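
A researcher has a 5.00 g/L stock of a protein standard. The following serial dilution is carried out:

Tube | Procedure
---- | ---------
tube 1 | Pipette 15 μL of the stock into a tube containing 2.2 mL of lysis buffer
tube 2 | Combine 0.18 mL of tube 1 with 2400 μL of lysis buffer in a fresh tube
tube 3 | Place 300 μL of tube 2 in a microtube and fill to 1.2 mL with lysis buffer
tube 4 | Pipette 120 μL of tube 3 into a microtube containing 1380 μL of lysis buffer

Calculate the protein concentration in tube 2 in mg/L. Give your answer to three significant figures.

2.36 mg/L

Step 1: 15 μL + 2.2 mL = 2215 μL total → factor 2215/15 = 147.67
Step 2: 0.18 mL + 2400 μL = 2.58 mL total → factor 2.58/0.18 = 14.333
Dilution factor through tube 2 = 147.67 × 14.333 = 2116.6
[tube 2] = 5.00 g/L / 2116.6 = 0.002362 g/L = 2.36 mg/L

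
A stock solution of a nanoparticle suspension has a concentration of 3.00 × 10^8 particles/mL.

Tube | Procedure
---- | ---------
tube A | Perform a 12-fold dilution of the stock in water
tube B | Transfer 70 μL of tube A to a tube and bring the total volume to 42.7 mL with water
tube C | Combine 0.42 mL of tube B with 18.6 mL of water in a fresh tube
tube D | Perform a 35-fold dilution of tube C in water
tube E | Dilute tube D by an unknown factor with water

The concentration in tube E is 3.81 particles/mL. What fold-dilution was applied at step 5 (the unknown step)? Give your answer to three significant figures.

Step 1: 12-fold → factor 12
Step 2: 70 μL brought to 42.7 mL → factor 42700/70 = 610
Step 3: 0.42 mL + 18.6 mL = 19.02 mL total → factor 19.02/0.42 = 45.286
Step 4: 35-fold → factor 35
Step 5: unknown factor x
Product of known-step factors = 1.1602 × 10^7
Overall factor = 3.00 × 10^8 particles/mL / (3.81 particles/mL) = 7.874 × 10^7
x = 7.874 × 10^7 / 1.1602 × 10^7 = 6.79

6.79-fold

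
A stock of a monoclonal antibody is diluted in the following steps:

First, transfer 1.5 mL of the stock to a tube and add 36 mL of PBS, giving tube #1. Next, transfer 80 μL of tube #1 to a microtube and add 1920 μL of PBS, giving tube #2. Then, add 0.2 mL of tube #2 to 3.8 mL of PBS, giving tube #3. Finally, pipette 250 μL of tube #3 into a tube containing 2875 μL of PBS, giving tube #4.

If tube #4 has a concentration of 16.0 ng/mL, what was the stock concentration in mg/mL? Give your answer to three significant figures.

Step 1: 1.5 mL + 36 mL = 37.5 mL total → factor 37.5/1.5 = 25
Step 2: 80 μL + 1920 μL = 2000 μL total → factor 2000/80 = 25
Step 3: 0.2 mL + 3.8 mL = 4 mL total → factor 4/0.2 = 20
Step 4: 250 μL + 2875 μL = 3125 μL total → factor 3125/250 = 12.5
Overall dilution factor = 25 × 25 × 20 × 12.5 = 1.5625 × 10^5
Stock = 16.0 ng/mL × 1.5625 × 10^5 = 2.500 × 10^6 ng/mL = 2.50 mg/mL

2.50 mg/mL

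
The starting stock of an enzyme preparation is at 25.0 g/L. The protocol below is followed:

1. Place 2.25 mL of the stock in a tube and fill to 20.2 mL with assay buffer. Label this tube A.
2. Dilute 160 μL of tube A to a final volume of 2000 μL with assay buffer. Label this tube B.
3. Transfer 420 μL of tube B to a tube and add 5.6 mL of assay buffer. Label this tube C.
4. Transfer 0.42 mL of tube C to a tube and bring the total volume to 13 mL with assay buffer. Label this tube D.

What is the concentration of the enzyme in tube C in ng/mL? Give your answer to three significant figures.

1.55 × 10^4 ng/mL

Step 1: 2.25 mL brought to 20.2 mL → factor 20.2/2.25 = 8.9778
Step 2: 160 μL brought to 2000 μL → factor 2000/160 = 12.5
Step 3: 420 μL + 5.6 mL = 6020 μL total → factor 6020/420 = 14.333
Dilution factor through tube C = 8.9778 × 12.5 × 14.333 = 1608.5
[tube C] = 25.0 g/L / 1608.5 = 0.01554 g/L = 1.55 × 10^4 ng/mL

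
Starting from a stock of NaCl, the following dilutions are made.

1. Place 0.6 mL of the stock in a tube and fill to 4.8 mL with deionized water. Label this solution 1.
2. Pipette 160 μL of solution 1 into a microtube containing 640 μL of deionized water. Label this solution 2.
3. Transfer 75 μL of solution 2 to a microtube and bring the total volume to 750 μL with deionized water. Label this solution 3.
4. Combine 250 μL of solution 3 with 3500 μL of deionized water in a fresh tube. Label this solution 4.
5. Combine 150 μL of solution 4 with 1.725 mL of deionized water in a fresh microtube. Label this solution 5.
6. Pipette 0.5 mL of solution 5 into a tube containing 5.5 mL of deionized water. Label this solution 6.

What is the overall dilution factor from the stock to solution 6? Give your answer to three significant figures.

9.00 × 10^5

Step 1: 0.6 mL brought to 4.8 mL → factor 4.8/0.6 = 8
Step 2: 160 μL + 640 μL = 800 μL total → factor 800/160 = 5
Step 3: 75 μL brought to 750 μL → factor 750/75 = 10
Step 4: 250 μL + 3500 μL = 3750 μL total → factor 3750/250 = 15
Step 5: 150 μL + 1.725 mL = 1875 μL total → factor 1875/150 = 12.5
Step 6: 0.5 mL + 5.5 mL = 6 mL total → factor 6/0.5 = 12
Overall dilution factor = 8 × 5 × 10 × 15 × 12.5 × 12 = 9 × 10^5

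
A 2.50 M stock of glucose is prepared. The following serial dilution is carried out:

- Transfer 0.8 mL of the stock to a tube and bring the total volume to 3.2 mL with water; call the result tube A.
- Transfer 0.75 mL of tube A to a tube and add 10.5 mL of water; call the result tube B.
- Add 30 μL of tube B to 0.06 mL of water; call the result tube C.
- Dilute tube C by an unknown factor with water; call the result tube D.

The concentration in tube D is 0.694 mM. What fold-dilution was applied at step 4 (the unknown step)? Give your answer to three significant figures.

Step 1: 0.8 mL brought to 3.2 mL → factor 3.2/0.8 = 4
Step 2: 0.75 mL + 10.5 mL = 11.25 mL total → factor 11.25/0.75 = 15
Step 3: 30 μL + 0.06 mL = 90 μL total → factor 90/30 = 3
Step 4: unknown factor x
Product of known-step factors = 180
Overall factor = 2.50 M / (0.694 mM) = 3602.3
x = 3602.3 / 180 = 20.0

20.0-fold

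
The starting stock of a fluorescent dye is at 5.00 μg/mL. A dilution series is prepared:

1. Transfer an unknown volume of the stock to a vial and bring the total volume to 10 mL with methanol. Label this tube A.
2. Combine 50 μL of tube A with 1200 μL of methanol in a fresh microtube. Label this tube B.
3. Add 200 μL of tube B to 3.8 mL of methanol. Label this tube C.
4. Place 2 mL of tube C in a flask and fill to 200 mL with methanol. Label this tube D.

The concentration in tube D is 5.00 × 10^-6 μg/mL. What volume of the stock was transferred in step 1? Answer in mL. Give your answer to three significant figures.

Step 1: v brought to 10 mL → factor = 10 mL/v
Step 2: 50 μL + 1200 μL = 1250 μL total → factor 1250/50 = 25
Step 3: 200 μL + 3.8 mL = 4000 μL total → factor 4000/200 = 20
Step 4: 2 mL brought to 200 mL → factor 200/2 = 100
Product of known-step factors = 50000
Overall factor = 5.00 μg/mL / (5.00 × 10^-6 μg/mL) = 1 × 10^6
Step-1 factor = 1 × 10^6 / 50000 = 20
v = 10 mL / 20 = 0.500 mL

0.500 mL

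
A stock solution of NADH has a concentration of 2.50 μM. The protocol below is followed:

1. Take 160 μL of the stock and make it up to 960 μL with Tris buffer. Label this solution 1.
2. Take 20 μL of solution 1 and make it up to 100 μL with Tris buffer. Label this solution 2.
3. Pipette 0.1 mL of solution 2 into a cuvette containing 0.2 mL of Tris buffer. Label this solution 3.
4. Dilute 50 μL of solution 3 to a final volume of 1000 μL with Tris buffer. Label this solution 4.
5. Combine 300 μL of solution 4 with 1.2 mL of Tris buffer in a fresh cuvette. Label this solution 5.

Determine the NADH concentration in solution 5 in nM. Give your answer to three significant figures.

Step 1: 160 μL brought to 960 μL → factor 960/160 = 6
Step 2: 20 μL brought to 100 μL → factor 100/20 = 5
Step 3: 0.1 mL + 0.2 mL = 0.3 mL total → factor 0.3/0.1 = 3
Step 4: 50 μL brought to 1000 μL → factor 1000/50 = 20
Step 5: 300 μL + 1.2 mL = 1500 μL total → factor 1500/300 = 5
Overall dilution factor = 6 × 5 × 3 × 20 × 5 = 9000
Final = 2.50 μM / 9000 = 0.0002778 μM = 0.278 nM

0.278 nM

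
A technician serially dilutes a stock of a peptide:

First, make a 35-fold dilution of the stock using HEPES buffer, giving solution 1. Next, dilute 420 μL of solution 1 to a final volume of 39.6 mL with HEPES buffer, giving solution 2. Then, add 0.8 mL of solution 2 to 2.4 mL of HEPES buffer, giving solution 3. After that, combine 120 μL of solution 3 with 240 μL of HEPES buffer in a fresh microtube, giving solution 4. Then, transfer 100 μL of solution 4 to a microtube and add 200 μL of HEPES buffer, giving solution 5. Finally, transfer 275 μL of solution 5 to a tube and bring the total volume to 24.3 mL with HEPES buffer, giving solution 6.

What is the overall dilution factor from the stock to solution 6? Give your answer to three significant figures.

1.05 × 10^7

Step 1: 35-fold → factor 35
Step 2: 420 μL brought to 39.6 mL → factor 39600/420 = 94.286
Step 3: 0.8 mL + 2.4 mL = 3.2 mL total → factor 3.2/0.8 = 4
Step 4: 120 μL + 240 μL = 360 μL total → factor 360/120 = 3
Step 5: 100 μL + 200 μL = 300 μL total → factor 300/100 = 3
Step 6: 275 μL brought to 24.3 mL → factor 24300/275 = 88.364
Overall dilution factor = 35 × 94.286 × 4 × 3 × 3 × 88.364 = 1.0498 × 10^7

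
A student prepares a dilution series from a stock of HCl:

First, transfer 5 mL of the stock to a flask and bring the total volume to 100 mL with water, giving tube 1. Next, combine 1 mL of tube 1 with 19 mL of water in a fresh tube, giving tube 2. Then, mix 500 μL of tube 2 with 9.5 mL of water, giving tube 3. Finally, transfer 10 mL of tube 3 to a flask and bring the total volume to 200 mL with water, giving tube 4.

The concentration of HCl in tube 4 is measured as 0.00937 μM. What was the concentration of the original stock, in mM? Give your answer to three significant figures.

1.50 mM

Step 1: 5 mL brought to 100 mL → factor 100/5 = 20
Step 2: 1 mL + 19 mL = 20 mL total → factor 20/1 = 20
Step 3: 500 μL + 9.5 mL = 10000 μL total → factor 10000/500 = 20
Step 4: 10 mL brought to 200 mL → factor 200/10 = 20
Overall dilution factor = 20 × 20 × 20 × 20 = 1.6 × 10^5
Stock = 0.00937 μM × 1.6 × 10^5 = 1499 μM = 1.50 mM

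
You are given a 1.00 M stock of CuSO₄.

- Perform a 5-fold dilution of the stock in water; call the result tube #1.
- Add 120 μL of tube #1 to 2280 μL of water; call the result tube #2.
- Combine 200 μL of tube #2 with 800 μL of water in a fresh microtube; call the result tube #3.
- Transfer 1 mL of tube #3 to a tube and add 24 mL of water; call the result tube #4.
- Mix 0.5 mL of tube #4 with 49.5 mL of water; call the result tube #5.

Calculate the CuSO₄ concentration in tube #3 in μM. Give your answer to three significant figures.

Step 1: 5-fold → factor 5
Step 2: 120 μL + 2280 μL = 2400 μL total → factor 2400/120 = 20
Step 3: 200 μL + 800 μL = 1000 μL total → factor 1000/200 = 5
Dilution factor through tube #3 = 5 × 20 × 5 = 500
[tube #3] = 1.00 M / 500 = 0.002000 M = 2.00 × 10^3 μM

2.00 × 10^3 μM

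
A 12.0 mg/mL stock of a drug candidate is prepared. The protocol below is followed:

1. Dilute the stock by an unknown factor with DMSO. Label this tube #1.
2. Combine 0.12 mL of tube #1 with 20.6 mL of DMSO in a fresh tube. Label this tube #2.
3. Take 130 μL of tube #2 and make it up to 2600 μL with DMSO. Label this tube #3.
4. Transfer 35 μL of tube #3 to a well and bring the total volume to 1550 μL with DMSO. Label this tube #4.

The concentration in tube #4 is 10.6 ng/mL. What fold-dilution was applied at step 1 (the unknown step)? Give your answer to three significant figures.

7.40-fold

Step 1: unknown factor x
Step 2: 0.12 mL + 20.6 mL = 20.72 mL total → factor 20.72/0.12 = 172.67
Step 3: 130 μL brought to 2600 μL → factor 2600/130 = 20
Step 4: 35 μL brought to 1550 μL → factor 1550/35 = 44.286
Product of known-step factors = 1.5293 × 10^5
Overall factor = 12.0 mg/mL / (10.6 ng/mL) = 1.1321 × 10^6
x = 1.1321 × 10^6 / 1.5293 × 10^5 = 7.40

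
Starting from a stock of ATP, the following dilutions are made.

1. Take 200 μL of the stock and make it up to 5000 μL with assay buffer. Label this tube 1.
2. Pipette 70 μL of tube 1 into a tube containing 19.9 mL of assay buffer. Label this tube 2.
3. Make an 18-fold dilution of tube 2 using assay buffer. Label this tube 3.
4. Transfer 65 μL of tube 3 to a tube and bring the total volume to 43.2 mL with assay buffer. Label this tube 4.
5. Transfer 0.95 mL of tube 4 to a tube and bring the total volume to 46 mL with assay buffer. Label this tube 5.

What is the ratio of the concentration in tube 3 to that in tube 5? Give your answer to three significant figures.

3.22 × 10^4

Step 1: 200 μL brought to 5000 μL → factor 5000/200 = 25
Step 2: 70 μL + 19.9 mL = 19970 μL total → factor 19970/70 = 285.29
Step 3: 18-fold → factor 18
Step 4: 65 μL brought to 43.2 mL → factor 43200/65 = 664.62
Step 5: 0.95 mL brought to 46 mL → factor 46/0.95 = 48.421
Dilution factor to tube 3 = 1.2838 × 10^5; to tube 5 = 4.1314 × 10^9
[tube 3]/[tube 5] = (factor to tube 5)/(factor to tube 3) = 4.1314 × 10^9/1.2838 × 10^5 = 3.22 × 10^4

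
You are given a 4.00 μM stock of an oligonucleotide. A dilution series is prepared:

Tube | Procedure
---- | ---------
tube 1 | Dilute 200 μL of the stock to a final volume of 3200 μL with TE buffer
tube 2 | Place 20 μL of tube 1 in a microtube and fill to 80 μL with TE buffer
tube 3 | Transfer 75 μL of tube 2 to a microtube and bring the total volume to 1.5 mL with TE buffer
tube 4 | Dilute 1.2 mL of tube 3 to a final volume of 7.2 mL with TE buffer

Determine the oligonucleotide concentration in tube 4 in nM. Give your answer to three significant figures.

0.521 nM

Step 1: 200 μL brought to 3200 μL → factor 3200/200 = 16
Step 2: 20 μL brought to 80 μL → factor 80/20 = 4
Step 3: 75 μL brought to 1.5 mL → factor 1500/75 = 20
Step 4: 1.2 mL brought to 7.2 mL → factor 7.2/1.2 = 6
Overall dilution factor = 16 × 4 × 20 × 6 = 7680
Final = 4.00 μM / 7680 = 0.0005208 μM = 0.521 nM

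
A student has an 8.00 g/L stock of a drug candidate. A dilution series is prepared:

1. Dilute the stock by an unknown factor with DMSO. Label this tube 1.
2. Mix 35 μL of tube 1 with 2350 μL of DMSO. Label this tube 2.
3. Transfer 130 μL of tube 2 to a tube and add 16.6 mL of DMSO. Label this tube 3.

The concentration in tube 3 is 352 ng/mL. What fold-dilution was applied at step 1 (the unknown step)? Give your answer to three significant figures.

2.59-fold

Step 1: unknown factor x
Step 2: 35 μL + 2350 μL = 2385 μL total → factor 2385/35 = 68.143
Step 3: 130 μL + 16.6 mL = 16730 μL total → factor 16730/130 = 128.69
Product of known-step factors = 8769.5
Overall factor = 8.00 g/L / (352 ng/mL) = 22727
x = 22727 / 8769.5 = 2.59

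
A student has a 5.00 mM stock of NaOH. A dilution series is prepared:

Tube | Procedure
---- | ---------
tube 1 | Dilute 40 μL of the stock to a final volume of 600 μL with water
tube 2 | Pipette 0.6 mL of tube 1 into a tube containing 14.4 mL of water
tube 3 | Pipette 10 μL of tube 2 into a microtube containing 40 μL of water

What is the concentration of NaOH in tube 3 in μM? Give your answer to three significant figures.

Step 1: 40 μL brought to 600 μL → factor 600/40 = 15
Step 2: 0.6 mL + 14.4 mL = 15 mL total → factor 15/0.6 = 25
Step 3: 10 μL + 40 μL = 50 μL total → factor 50/10 = 5
Overall dilution factor = 15 × 25 × 5 = 1875
Final = 5.00 mM / 1875 = 0.002667 mM = 2.67 μM

2.67 μM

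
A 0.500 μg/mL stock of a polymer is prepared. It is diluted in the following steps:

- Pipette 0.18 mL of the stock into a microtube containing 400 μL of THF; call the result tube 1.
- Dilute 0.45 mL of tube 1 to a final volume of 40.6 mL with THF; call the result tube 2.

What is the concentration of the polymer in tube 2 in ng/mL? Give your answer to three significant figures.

1.72 ng/mL

Step 1: 0.18 mL + 400 μL = 0.58 mL total → factor 0.58/0.18 = 3.2222
Step 2: 0.45 mL brought to 40.6 mL → factor 40.6/0.45 = 90.222
Overall dilution factor = 3.2222 × 90.222 = 290.72
Final = 0.500 μg/mL / 290.72 = 0.001720 μg/mL = 1.72 ng/mL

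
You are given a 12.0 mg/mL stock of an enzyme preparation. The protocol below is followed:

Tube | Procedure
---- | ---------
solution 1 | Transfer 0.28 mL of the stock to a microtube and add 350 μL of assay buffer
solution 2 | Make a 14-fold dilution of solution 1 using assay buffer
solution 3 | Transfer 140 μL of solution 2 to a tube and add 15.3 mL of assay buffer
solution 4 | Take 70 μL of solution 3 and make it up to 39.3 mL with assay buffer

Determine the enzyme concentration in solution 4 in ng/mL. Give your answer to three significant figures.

6.15 ng/mL

Step 1: 0.28 mL + 350 μL = 0.63 mL total → factor 0.63/0.28 = 2.25
Step 2: 14-fold → factor 14
Step 3: 140 μL + 15.3 mL = 15440 μL total → factor 15440/140 = 110.29
Step 4: 70 μL brought to 39.3 mL → factor 39300/70 = 561.43
Overall dilution factor = 2.25 × 14 × 110.29 × 561.43 = 1.9504 × 10^6
Final = 12.0 mg/mL / 1.9504 × 10^6 = 6.153 × 10^-6 mg/mL = 6.15 ng/mL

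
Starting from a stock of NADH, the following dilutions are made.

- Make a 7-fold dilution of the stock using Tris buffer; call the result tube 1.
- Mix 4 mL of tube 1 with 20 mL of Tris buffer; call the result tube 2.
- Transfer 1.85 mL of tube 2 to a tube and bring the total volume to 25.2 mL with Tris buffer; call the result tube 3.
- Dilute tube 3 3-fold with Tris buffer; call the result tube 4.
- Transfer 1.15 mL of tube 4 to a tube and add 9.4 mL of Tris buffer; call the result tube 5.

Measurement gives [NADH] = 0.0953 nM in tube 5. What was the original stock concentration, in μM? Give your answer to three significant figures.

1.50 μM

Step 1: 7-fold → factor 7
Step 2: 4 mL + 20 mL = 24 mL total → factor 24/4 = 6
Step 3: 1.85 mL brought to 25.2 mL → factor 25.2/1.85 = 13.622
Step 4: 3-fold → factor 3
Step 5: 1.15 mL + 9.4 mL = 10.55 mL total → factor 10.55/1.15 = 9.1739
Overall dilution factor = 7 × 6 × 13.622 × 3 × 9.1739 = 15745
Stock = 0.0953 nM × 15745 = 1501 nM = 1.50 μM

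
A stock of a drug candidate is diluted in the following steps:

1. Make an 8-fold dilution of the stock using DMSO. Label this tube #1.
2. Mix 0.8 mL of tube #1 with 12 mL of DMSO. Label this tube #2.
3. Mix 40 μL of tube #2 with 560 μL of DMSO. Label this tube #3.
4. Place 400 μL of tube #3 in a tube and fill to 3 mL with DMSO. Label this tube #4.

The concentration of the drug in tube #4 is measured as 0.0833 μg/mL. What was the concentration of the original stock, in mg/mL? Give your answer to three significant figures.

Step 1: 8-fold → factor 8
Step 2: 0.8 mL + 12 mL = 12.8 mL total → factor 12.8/0.8 = 16
Step 3: 40 μL + 560 μL = 600 μL total → factor 600/40 = 15
Step 4: 400 μL brought to 3 mL → factor 3000/400 = 7.5
Overall dilution factor = 8 × 16 × 15 × 7.5 = 14400
Stock = 0.0833 μg/mL × 14400 = 1200 μg/mL = 1.20 mg/mL

1.20 mg/mL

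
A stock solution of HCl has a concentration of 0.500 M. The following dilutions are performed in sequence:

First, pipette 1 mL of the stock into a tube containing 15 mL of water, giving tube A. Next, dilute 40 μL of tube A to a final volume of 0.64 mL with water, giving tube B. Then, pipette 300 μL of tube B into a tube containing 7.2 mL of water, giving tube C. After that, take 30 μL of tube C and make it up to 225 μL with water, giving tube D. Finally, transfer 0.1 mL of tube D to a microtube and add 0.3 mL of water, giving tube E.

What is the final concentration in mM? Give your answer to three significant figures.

Step 1: 1 mL + 15 mL = 16 mL total → factor 16/1 = 16
Step 2: 40 μL brought to 0.64 mL → factor 640/40 = 16
Step 3: 300 μL + 7.2 mL = 7500 μL total → factor 7500/300 = 25
Step 4: 30 μL brought to 225 μL → factor 225/30 = 7.5
Step 5: 0.1 mL + 0.3 mL = 0.4 mL total → factor 0.4/0.1 = 4
Overall dilution factor = 16 × 16 × 25 × 7.5 × 4 = 1.92 × 10^5
Final = 0.500 M / 1.92 × 10^5 = 2.604 × 10^-6 M = 0.00260 mM

0.00260 mM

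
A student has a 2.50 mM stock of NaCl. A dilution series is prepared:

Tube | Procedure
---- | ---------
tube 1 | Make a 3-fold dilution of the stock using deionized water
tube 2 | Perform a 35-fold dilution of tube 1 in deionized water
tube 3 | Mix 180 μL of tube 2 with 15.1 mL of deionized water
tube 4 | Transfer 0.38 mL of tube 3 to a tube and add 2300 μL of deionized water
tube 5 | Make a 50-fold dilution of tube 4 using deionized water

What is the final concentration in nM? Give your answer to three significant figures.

Step 1: 3-fold → factor 3
Step 2: 35-fold → factor 35
Step 3: 180 μL + 15.1 mL = 15280 μL total → factor 15280/180 = 84.889
Step 4: 0.38 mL + 2300 μL = 2.68 mL total → factor 2.68/0.38 = 7.0526
Step 5: 50-fold → factor 50
Overall dilution factor = 3 × 35 × 84.889 × 7.0526 × 50 = 3.1431 × 10^6
Final = 2.50 mM / 3.1431 × 10^6 = 7.954 × 10^-7 mM = 0.795 nM

0.795 nM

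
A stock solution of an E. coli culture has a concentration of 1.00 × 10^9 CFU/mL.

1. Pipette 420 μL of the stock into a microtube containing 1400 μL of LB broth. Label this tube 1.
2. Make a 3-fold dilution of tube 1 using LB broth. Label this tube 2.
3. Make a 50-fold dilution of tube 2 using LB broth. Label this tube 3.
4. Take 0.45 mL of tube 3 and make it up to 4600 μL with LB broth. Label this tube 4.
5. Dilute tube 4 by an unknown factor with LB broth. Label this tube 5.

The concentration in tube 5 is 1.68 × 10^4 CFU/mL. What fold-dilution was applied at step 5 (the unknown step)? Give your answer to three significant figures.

8.96-fold

Step 1: 420 μL + 1400 μL = 1820 μL total → factor 1820/420 = 4.3333
Step 2: 3-fold → factor 3
Step 3: 50-fold → factor 50
Step 4: 0.45 mL brought to 4600 μL → factor 4.6/0.45 = 10.222
Step 5: unknown factor x
Product of known-step factors = 6644.4
Overall factor = 1.00 × 10^9 CFU/mL / (1.68 × 10^4 CFU/mL) = 59524
x = 59524 / 6644.4 = 8.96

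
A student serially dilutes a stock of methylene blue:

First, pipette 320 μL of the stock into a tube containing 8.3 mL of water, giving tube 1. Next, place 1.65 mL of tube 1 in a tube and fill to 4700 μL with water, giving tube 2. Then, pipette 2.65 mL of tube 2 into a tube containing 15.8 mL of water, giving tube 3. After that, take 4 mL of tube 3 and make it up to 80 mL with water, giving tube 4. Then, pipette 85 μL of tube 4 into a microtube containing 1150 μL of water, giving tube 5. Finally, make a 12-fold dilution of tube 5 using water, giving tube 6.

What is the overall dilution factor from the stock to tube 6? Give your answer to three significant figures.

Step 1: 320 μL + 8.3 mL = 8620 μL total → factor 8620/320 = 26.938
Step 2: 1.65 mL brought to 4700 μL → factor 4.7/1.65 = 2.8485
Step 3: 2.65 mL + 15.8 mL = 18.45 mL total → factor 18.45/2.65 = 6.9623
Step 4: 4 mL brought to 80 mL → factor 80/4 = 20
Step 5: 85 μL + 1150 μL = 1235 μL total → factor 1235/85 = 14.529
Step 6: 12-fold → factor 12
Overall dilution factor = 26.938 × 2.8485 × 6.9623 × 20 × 14.529 × 12 = 1.8629 × 10^6

1.86 × 10^6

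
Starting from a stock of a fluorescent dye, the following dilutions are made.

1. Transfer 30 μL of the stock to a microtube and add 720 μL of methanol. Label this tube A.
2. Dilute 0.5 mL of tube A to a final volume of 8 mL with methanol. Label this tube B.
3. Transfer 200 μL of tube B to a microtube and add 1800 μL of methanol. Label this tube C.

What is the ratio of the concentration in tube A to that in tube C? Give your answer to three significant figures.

160

Step 1: 30 μL + 720 μL = 750 μL total → factor 750/30 = 25
Step 2: 0.5 mL brought to 8 mL → factor 8/0.5 = 16
Step 3: 200 μL + 1800 μL = 2000 μL total → factor 2000/200 = 10
Dilution factor to tube A = 25; to tube C = 4000
[tube A]/[tube C] = (factor to tube C)/(factor to tube A) = 4000/25 = 160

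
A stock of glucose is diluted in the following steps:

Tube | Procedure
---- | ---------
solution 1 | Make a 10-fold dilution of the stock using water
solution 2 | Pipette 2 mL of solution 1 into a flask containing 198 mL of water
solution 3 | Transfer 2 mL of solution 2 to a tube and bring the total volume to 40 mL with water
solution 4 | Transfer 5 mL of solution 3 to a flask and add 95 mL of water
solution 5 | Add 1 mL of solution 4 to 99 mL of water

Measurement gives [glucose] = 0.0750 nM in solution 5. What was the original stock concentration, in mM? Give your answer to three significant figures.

Step 1: 10-fold → factor 10
Step 2: 2 mL + 198 mL = 200 mL total → factor 200/2 = 100
Step 3: 2 mL brought to 40 mL → factor 40/2 = 20
Step 4: 5 mL + 95 mL = 100 mL total → factor 100/5 = 20
Step 5: 1 mL + 99 mL = 100 mL total → factor 100/1 = 100
Overall dilution factor = 10 × 100 × 20 × 20 × 100 = 4 × 10^7
Stock = 0.0750 nM × 4 × 10^7 = 3.000 × 10^6 nM = 3.00 mM

3.00 mM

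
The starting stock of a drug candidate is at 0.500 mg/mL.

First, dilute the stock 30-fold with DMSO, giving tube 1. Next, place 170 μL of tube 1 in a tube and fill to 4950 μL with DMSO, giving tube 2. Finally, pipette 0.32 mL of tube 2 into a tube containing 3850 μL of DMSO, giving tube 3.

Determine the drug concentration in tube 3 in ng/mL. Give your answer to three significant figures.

Step 1: 30-fold → factor 30
Step 2: 170 μL brought to 4950 μL → factor 4950/170 = 29.118
Step 3: 0.32 mL + 3850 μL = 4.17 mL total → factor 4.17/0.32 = 13.031
Overall dilution factor = 30 × 29.118 × 13.031 = 11383
Final = 0.500 mg/mL / 11383 = 4.392 × 10^-5 mg/mL = 43.9 ng/mL

43.9 ng/mL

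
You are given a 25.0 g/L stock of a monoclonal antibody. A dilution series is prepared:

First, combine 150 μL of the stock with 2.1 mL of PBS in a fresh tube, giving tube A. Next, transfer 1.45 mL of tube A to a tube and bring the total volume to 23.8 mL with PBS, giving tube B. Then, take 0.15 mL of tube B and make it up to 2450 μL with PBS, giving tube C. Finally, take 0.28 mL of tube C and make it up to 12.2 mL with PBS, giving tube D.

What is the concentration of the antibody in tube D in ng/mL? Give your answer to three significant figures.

143 ng/mL

Step 1: 150 μL + 2.1 mL = 2250 μL total → factor 2250/150 = 15
Step 2: 1.45 mL brought to 23.8 mL → factor 23.8/1.45 = 16.414
Step 3: 0.15 mL brought to 2450 μL → factor 2.45/0.15 = 16.333
Step 4: 0.28 mL brought to 12.2 mL → factor 12.2/0.28 = 43.571
Overall dilution factor = 15 × 16.414 × 16.333 × 43.571 = 1.7522 × 10^5
Final = 25.0 g/L / 1.7522 × 10^5 = 0.0001427 g/L = 143 ng/mL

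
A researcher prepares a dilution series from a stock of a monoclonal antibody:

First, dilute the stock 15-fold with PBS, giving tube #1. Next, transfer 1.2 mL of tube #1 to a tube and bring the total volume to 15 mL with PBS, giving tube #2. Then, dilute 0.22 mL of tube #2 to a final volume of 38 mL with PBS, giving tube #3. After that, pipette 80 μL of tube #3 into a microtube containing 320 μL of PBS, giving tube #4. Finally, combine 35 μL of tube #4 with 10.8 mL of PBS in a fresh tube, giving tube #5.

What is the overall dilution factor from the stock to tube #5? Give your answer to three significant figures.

Step 1: 15-fold → factor 15
Step 2: 1.2 mL brought to 15 mL → factor 15/1.2 = 12.5
Step 3: 0.22 mL brought to 38 mL → factor 38/0.22 = 172.73
Step 4: 80 μL + 320 μL = 400 μL total → factor 400/80 = 5
Step 5: 35 μL + 10.8 mL = 10835 μL total → factor 10835/35 = 309.57
Overall dilution factor = 15 × 12.5 × 172.73 × 5 × 309.57 = 5.0129 × 10^7

5.01 × 10^7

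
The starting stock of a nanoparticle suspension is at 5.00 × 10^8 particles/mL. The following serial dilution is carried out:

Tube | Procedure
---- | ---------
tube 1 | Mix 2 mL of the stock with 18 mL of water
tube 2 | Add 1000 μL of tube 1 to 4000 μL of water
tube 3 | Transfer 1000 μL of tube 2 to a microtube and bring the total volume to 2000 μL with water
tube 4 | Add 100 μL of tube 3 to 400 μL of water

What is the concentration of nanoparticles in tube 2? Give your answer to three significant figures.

1.00 × 10^7 particles/mL

Step 1: 2 mL + 18 mL = 20 mL total → factor 20/2 = 10
Step 2: 1000 μL + 4000 μL = 5000 μL total → factor 5000/1000 = 5
Dilution factor through tube 2 = 10 × 5 = 50
[tube 2] = 5.00 × 10^8 particles/mL / 50 = 1.00 × 10^7 particles/mL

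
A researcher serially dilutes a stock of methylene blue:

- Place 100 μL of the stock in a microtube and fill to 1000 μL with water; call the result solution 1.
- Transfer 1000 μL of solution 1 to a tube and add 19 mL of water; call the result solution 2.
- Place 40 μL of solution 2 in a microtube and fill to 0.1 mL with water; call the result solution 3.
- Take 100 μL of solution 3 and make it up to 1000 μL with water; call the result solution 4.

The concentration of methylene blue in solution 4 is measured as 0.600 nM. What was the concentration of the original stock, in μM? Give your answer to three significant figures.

Step 1: 100 μL brought to 1000 μL → factor 1000/100 = 10
Step 2: 1000 μL + 19 mL = 20000 μL total → factor 20000/1000 = 20
Step 3: 40 μL brought to 0.1 mL → factor 100/40 = 2.5
Step 4: 100 μL brought to 1000 μL → factor 1000/100 = 10
Overall dilution factor = 10 × 20 × 2.5 × 10 = 5000
Stock = 0.600 nM × 5000 = 3000 nM = 3.00 μM

3.00 μM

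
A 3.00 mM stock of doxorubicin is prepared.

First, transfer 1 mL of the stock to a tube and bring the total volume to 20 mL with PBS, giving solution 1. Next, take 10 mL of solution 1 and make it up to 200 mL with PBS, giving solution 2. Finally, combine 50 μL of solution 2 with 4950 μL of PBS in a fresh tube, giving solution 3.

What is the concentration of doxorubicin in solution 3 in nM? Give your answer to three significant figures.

Step 1: 1 mL brought to 20 mL → factor 20/1 = 20
Step 2: 10 mL brought to 200 mL → factor 200/10 = 20
Step 3: 50 μL + 4950 μL = 5000 μL total → factor 5000/50 = 100
Overall dilution factor = 20 × 20 × 100 = 40000
Final = 3.00 mM / 40000 = 7.500 × 10^-5 mM = 75.0 nM

75.0 nM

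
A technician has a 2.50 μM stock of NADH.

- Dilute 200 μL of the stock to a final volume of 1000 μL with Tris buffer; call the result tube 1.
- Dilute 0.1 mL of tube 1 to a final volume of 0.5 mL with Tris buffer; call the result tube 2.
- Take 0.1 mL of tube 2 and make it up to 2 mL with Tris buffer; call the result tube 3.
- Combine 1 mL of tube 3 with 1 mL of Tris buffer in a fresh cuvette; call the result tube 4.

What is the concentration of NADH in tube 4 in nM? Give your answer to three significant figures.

2.50 nM

Step 1: 200 μL brought to 1000 μL → factor 1000/200 = 5
Step 2: 0.1 mL brought to 0.5 mL → factor 0.5/0.1 = 5
Step 3: 0.1 mL brought to 2 mL → factor 2/0.1 = 20
Step 4: 1 mL + 1 mL = 2 mL total → factor 2/1 = 2
Overall dilution factor = 5 × 5 × 20 × 2 = 1000
Final = 2.50 μM / 1000 = 0.002500 μM = 2.50 nM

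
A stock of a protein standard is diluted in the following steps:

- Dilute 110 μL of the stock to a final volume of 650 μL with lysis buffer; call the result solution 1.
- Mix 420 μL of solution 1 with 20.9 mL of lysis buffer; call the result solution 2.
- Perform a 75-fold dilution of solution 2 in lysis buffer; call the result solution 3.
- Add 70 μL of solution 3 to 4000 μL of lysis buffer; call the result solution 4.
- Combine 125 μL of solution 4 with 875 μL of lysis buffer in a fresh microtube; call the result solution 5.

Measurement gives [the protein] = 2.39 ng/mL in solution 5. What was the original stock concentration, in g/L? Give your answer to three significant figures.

Step 1: 110 μL brought to 650 μL → factor 650/110 = 5.9091
Step 2: 420 μL + 20.9 mL = 21320 μL total → factor 21320/420 = 50.762
Step 3: 75-fold → factor 75
Step 4: 70 μL + 4000 μL = 4070 μL total → factor 4070/70 = 58.143
Step 5: 125 μL + 875 μL = 1000 μL total → factor 1000/125 = 8
Overall dilution factor = 5.9091 × 50.762 × 75 × 58.143 × 8 = 1.0464 × 10^7
Stock = 2.39 ng/mL × 1.0464 × 10^7 = 2.501 × 10^7 ng/mL = 25.0 g/L

25.0 g/L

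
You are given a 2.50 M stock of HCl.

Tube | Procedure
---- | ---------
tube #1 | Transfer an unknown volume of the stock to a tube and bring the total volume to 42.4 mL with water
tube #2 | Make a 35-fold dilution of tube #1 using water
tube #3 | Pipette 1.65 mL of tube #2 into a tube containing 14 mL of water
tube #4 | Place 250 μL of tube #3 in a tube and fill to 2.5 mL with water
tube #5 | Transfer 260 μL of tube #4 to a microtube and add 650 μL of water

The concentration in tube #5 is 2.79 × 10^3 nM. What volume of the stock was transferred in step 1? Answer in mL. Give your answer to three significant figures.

Step 1: v brought to 42.4 mL → factor = 42.4 mL/v
Step 2: 35-fold → factor 35
Step 3: 1.65 mL + 14 mL = 15.65 mL total → factor 15.65/1.65 = 9.4848
Step 4: 250 μL brought to 2.5 mL → factor 2500/250 = 10
Step 5: 260 μL + 650 μL = 910 μL total → factor 910/260 = 3.5
Product of known-step factors = 11619
Overall factor = 2.50 M / (2.79 × 10^3 nM) = 8.9606 × 10^5
Step-1 factor = 8.9606 × 10^5 / 11619 = 77.12
v = 42.4 mL / 77.12 = 0.550 mL

0.550 mL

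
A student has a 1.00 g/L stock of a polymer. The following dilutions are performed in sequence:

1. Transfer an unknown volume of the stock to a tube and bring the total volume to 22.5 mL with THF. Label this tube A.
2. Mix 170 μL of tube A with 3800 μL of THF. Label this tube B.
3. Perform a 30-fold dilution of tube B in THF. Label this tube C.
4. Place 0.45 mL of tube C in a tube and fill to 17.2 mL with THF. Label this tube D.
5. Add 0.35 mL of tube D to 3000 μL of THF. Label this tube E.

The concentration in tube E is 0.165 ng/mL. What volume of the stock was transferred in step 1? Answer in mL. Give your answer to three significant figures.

0.952 mL

Step 1: v brought to 22.5 mL → factor = 22.5 mL/v
Step 2: 170 μL + 3800 μL = 3970 μL total → factor 3970/170 = 23.353
Step 3: 30-fold → factor 30
Step 4: 0.45 mL brought to 17.2 mL → factor 17.2/0.45 = 38.222
Step 5: 0.35 mL + 3000 μL = 3.35 mL total → factor 3.35/0.35 = 9.5714
Product of known-step factors = 2.563 × 10^5
Overall factor = 1.00 g/L / (0.165 ng/mL) = 6.0606 × 10^6
Step-1 factor = 6.0606 × 10^6 / 2.563 × 10^5 = 23.646
v = 22.5 mL / 23.646 = 0.952 mL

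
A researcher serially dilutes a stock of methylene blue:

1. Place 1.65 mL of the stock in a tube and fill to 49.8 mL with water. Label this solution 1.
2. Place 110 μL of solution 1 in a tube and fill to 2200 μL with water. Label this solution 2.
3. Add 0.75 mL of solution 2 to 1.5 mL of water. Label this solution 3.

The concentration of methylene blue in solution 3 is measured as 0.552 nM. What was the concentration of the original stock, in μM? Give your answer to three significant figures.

Step 1: 1.65 mL brought to 49.8 mL → factor 49.8/1.65 = 30.182
Step 2: 110 μL brought to 2200 μL → factor 2200/110 = 20
Step 3: 0.75 mL + 1.5 mL = 2.25 mL total → factor 2.25/0.75 = 3
Overall dilution factor = 30.182 × 20 × 3 = 1810.9
Stock = 0.552 nM × 1810.9 = 999.6 nM = 1.00 μM

1.00 μM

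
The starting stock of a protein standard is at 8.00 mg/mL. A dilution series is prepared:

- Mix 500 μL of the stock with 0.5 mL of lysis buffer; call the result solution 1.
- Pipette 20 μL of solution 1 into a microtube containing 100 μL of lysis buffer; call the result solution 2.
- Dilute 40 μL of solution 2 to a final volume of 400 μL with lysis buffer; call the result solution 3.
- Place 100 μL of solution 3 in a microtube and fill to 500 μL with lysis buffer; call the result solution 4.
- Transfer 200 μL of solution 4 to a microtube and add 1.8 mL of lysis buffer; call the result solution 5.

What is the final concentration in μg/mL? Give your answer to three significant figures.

1.33 μg/mL

Step 1: 500 μL + 0.5 mL = 1000 μL total → factor 1000/500 = 2
Step 2: 20 μL + 100 μL = 120 μL total → factor 120/20 = 6
Step 3: 40 μL brought to 400 μL → factor 400/40 = 10
Step 4: 100 μL brought to 500 μL → factor 500/100 = 5
Step 5: 200 μL + 1.8 mL = 2000 μL total → factor 2000/200 = 10
Overall dilution factor = 2 × 6 × 10 × 5 × 10 = 6000
Final = 8.00 mg/mL / 6000 = 0.001333 mg/mL = 1.33 μg/mL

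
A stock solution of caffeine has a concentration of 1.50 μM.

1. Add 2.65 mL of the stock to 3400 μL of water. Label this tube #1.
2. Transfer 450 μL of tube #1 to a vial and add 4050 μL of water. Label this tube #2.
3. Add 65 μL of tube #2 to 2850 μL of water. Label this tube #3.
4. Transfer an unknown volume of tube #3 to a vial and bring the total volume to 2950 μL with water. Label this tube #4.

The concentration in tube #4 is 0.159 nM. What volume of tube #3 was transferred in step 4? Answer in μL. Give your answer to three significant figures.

Step 1: 2.65 mL + 3400 μL = 6.05 mL total → factor 6.05/2.65 = 2.283
Step 2: 450 μL + 4050 μL = 4500 μL total → factor 4500/450 = 10
Step 3: 65 μL + 2850 μL = 2915 μL total → factor 2915/65 = 44.846
Step 4: v brought to 2950 μL → factor = 2950 μL/v
Product of known-step factors = 1023.8
Overall factor = 1.50 μM / (0.159 nM) = 9434
Step-4 factor = 9434 / 1023.8 = 9.2142
v = 2950 μL / 9.2142 = 320 μL

320 μL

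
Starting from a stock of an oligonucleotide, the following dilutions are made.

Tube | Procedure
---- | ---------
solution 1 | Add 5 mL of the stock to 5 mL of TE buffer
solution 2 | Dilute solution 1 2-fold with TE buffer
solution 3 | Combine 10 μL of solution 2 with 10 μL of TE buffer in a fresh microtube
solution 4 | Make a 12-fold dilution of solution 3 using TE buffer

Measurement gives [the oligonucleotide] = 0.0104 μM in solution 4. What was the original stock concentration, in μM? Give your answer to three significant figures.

0.998 μM

Step 1: 5 mL + 5 mL = 10 mL total → factor 10/5 = 2
Step 2: 2-fold → factor 2
Step 3: 10 μL + 10 μL = 20 μL total → factor 20/10 = 2
Step 4: 12-fold → factor 12
Overall dilution factor = 2 × 2 × 2 × 12 = 96
Stock = 0.0104 μM × 96 = 0.998 μM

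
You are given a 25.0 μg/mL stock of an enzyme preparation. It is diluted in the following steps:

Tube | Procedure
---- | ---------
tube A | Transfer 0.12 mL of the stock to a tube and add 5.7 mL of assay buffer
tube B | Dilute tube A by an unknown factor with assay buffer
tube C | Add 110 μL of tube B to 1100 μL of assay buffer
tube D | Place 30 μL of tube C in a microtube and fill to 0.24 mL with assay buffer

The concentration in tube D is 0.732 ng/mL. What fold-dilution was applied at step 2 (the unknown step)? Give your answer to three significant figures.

8.00-fold

Step 1: 0.12 mL + 5.7 mL = 5.82 mL total → factor 5.82/0.12 = 48.5
Step 2: unknown factor x
Step 3: 110 μL + 1100 μL = 1210 μL total → factor 1210/110 = 11
Step 4: 30 μL brought to 0.24 mL → factor 240/30 = 8
Product of known-step factors = 4268
Overall factor = 25.0 μg/mL / (0.732 ng/mL) = 34153
x = 34153 / 4268 = 8.00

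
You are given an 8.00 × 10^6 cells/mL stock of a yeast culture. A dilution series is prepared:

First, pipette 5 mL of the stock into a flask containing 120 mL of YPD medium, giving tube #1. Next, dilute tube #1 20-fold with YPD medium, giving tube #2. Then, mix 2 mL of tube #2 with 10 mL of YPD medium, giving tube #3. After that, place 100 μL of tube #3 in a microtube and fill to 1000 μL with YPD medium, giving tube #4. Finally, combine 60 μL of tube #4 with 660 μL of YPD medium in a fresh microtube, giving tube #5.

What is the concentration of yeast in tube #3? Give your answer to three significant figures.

2.67 × 10^3 cells/mL

Step 1: 5 mL + 120 mL = 125 mL total → factor 125/5 = 25
Step 2: 20-fold → factor 20
Step 3: 2 mL + 10 mL = 12 mL total → factor 12/2 = 6
Dilution factor through tube #3 = 25 × 20 × 6 = 3000
[tube #3] = 8.00 × 10^6 cells/mL / 3000 = 2.67 × 10^3 cells/mL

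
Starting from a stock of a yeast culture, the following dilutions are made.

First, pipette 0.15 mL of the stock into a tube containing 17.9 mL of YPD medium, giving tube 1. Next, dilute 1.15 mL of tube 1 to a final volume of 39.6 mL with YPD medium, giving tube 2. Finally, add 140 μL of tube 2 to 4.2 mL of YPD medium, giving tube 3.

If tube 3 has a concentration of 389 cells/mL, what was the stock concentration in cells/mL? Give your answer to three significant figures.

5.00 × 10^7 cells/mL

Step 1: 0.15 mL + 17.9 mL = 18.05 mL total → factor 18.05/0.15 = 120.33
Step 2: 1.15 mL brought to 39.6 mL → factor 39.6/1.15 = 34.435
Step 3: 140 μL + 4.2 mL = 4340 μL total → factor 4340/140 = 31
Overall dilution factor = 120.33 × 34.435 × 31 = 1.2845 × 10^5
Stock = 389 cells/mL × 1.2845 × 10^5 = 5.00 × 10^7 cells/mL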